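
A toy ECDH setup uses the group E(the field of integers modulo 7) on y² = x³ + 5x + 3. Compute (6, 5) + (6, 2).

The two points share x = 6 and their y-coordinates satisfy 5 + 2 ≡ 0 (mod 7), so they are inverses. Their sum is ∞.

O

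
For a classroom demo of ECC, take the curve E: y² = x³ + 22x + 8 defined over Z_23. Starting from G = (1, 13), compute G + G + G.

O

Repeated addition: build up to 3G.
2G: tangent at (1, 13): λ = (3·1² + 22)/(2·13) ≡ 2/3. 3⁻¹ ≡ 8 (mod 23), so λ ≡ 2·8 ≡ 16.
  x = λ² - 1 - 1 = 256 - 2 ≡ 1; y = λ·(1 - 1) - 13 ≡ 10. → (1, 10)
3G: (1, 10) + (1, 13): same x and y₁ ≡ -y₂, so the sum is 𝒪.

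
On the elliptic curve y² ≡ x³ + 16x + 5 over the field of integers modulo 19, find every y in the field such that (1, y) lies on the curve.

x³ + 16x + 5 = 22 ≡ 3 (mod 19).
3 is a non-residue mod 19; no y exists.

none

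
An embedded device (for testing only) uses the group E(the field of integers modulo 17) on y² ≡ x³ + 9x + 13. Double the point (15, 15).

(5, 9)

tangent at (15, 15): λ = (3·15² + 9)/(2·15) ≡ 4/13. 13⁻¹ ≡ 4 (mod 17) since 13·4 = 52 ≡ 1, so λ ≡ 4·4 ≡ 16.
  x = λ² - 15 - 15 = 256 - 30 ≡ 5; y = λ·(15 - 5) - 15 ≡ 9. → (5, 9)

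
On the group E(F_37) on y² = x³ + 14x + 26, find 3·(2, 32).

(3, 13)

Write G = (2, 32).
Repeated addition: build up to 3G.
2G: tangent at (2, 32): λ = (3·2² + 14)/(2·32) ≡ 26/27. 27⁻¹ ≡ 11 (mod 37) since 27·11 = 297 ≡ 1, so λ ≡ 26·11 ≡ 27.
  x = λ² - 2 - 2 = 729 - 4 ≡ 22; y = λ·(2 - 22) - 32 ≡ 20. → (22, 20)
3G: (22, 20) + (2, 32). λ = (32 - 20)/(2 - 22) ≡ 12/17 mod 37. 17⁻¹ ≡ 24 (mod 37) since 17·24 = 408 ≡ 1, so λ ≡ 29.
  x = λ² - 22 - 2 = 841 - 24 ≡ 3; y = λ·(22 - 3) - 20 ≡ 13. → (3, 13)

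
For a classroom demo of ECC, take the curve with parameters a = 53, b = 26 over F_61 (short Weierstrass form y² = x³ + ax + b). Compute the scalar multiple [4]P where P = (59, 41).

Repeated addition: build up to 4P.
2P: tangent at (59, 41): λ = (3·59² + 53)/(2·41) ≡ 4/21. 21⁻¹ ≡ 32 (mod 61), so λ ≡ 4·32 ≡ 6.
  x = λ² - 59 - 59 = 36 - 118 ≡ 40; y = λ·(59 - 40) - 41 ≡ 12. → (40, 12)
3P: (40, 12) + (59, 41). λ = (41 - 12)/(59 - 40) ≡ 29/19 mod 61. 19⁻¹ ≡ 45 (mod 61) since 19·45 = 855 ≡ 1, so λ ≡ 24.
  x = λ² - 40 - 59 = 576 - 99 ≡ 50; y = λ·(40 - 50) - 12 ≡ 53. → (50, 53)
4P: (50, 53) + (59, 41). λ = (41 - 53)/(59 - 50) ≡ 49/9 mod 61. 9⁻¹ ≡ 34 (mod 61), so λ ≡ 19.
  x = λ² - 50 - 59 = 361 - 109 ≡ 8; y = λ·(50 - 8) - 53 ≡ 13. → (8, 13)

(8, 13)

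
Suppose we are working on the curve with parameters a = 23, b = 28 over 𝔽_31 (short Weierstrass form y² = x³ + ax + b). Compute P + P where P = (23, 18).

tangent at (23, 18): λ = (3·23² + 23)/(2·18) ≡ 29/5. 5⁻¹ ≡ 25 (mod 31), so λ ≡ 29·25 ≡ 12.
  x = λ² - 23 - 23 = 144 - 46 ≡ 5; y = λ·(23 - 5) - 18 ≡ 12. → (5, 12)

(5, 12)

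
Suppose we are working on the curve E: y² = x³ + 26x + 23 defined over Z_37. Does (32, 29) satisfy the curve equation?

y² = 29² ≡ 27; x³ + 26x + 23 = 33623 ≡ 27 (mod 37). 27 = 27.

yes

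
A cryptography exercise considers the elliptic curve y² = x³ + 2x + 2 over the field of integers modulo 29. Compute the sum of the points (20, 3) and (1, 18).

(3, 8)

(20, 3) + (1, 18). λ = (18 - 3)/(1 - 20) ≡ 15/10 mod 29. 10⁻¹ ≡ 3 (mod 29) since 10·3 = 30 ≡ 1, so λ ≡ 16.
  x = λ² - 20 - 1 = 256 - 21 ≡ 3; y = λ·(20 - 3) - 3 ≡ 8. → (3, 8)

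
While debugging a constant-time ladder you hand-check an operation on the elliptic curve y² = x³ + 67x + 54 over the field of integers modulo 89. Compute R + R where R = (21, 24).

(56, 49)

tangent at (21, 24): λ = (3·21² + 67)/(2·24) ≡ 55/48. 48⁻¹ ≡ 13 (mod 89) since 48·13 = 624 ≡ 1, so λ ≡ 55·13 ≡ 3.
  x = λ² - 21 - 21 = 9 - 42 ≡ 56; y = λ·(21 - 56) - 24 ≡ 49. → (56, 49)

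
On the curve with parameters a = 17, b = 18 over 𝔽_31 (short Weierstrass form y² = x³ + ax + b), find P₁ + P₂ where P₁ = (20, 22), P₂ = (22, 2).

(27, 17)

(20, 22) + (22, 2). λ = (2 - 22)/(22 - 20) ≡ 11/2 mod 31. 2⁻¹ ≡ 16 (mod 31), so λ ≡ 21.
  x = λ² - 20 - 22 = 441 - 42 ≡ 27; y = λ·(20 - 27) - 22 ≡ 17. → (27, 17)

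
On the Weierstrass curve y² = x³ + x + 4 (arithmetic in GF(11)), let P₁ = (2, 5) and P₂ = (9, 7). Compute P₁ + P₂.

(3, 1)

(2, 5) + (9, 7). λ = (7 - 5)/(9 - 2) ≡ 2/7 mod 11. 7⁻¹ ≡ 8 (mod 11), so λ ≡ 5.
  x = λ² - 2 - 9 = 25 - 11 ≡ 3; y = λ·(2 - 3) - 5 ≡ 1. → (3, 1)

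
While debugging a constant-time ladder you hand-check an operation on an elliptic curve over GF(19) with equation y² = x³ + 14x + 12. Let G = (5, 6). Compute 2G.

tangent at (5, 6): λ = (3·5² + 14)/(2·6) ≡ 13/12. 12⁻¹ ≡ 8 (mod 19) since 12·8 = 96 ≡ 1, so λ ≡ 13·8 ≡ 9.
  x = λ² - 5 - 5 = 81 - 10 ≡ 14; y = λ·(5 - 14) - 6 ≡ 8. → (14, 8)

(14, 8)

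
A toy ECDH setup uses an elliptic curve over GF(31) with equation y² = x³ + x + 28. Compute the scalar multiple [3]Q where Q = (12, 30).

Repeated addition: build up to 3Q.
2Q: tangent at (12, 30): λ = (3·12² + 1)/(2·30) ≡ 30/29. 29⁻¹ ≡ 15 (mod 31), so λ ≡ 30·15 ≡ 16.
  x = λ² - 12 - 12 = 256 - 24 ≡ 15; y = λ·(12 - 15) - 30 ≡ 15. → (15, 15)
3Q: (15, 15) + (12, 30). λ = (30 - 15)/(12 - 15) ≡ 15/28 mod 31. 28⁻¹ ≡ 10 (mod 31) since 28·10 = 280 ≡ 1, so λ ≡ 26.
  x = λ² - 15 - 12 = 676 - 27 ≡ 29; y = λ·(15 - 29) - 15 ≡ 24. → (29, 24)

(29, 24)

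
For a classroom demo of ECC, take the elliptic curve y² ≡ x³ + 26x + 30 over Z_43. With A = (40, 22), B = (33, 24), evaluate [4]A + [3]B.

First 4A:
Repeated addition: build up to 4A.
2A: tangent at (40, 22): λ = (3·40² + 26)/(2·22) ≡ 10/1. 1⁻¹ ≡ 1 (mod 43) since 1·1 = 1 ≡ 1, so λ ≡ 10·1 ≡ 10.
  x = λ² - 40 - 40 = 100 - 80 ≡ 20; y = λ·(40 - 20) - 22 ≡ 6. → (20, 6)
3A: (20, 6) + (40, 22). λ = (22 - 6)/(40 - 20) ≡ 16/20 mod 43. 20⁻¹ ≡ 28 (mod 43) since 20·28 = 560 ≡ 1, so λ ≡ 18.
  x = λ² - 20 - 40 = 324 - 60 ≡ 6; y = λ·(20 - 6) - 6 ≡ 31. → (6, 31)
4A: (6, 31) + (40, 22). λ = (22 - 31)/(40 - 6) ≡ 34/34 mod 43. 34⁻¹ ≡ 19 (mod 43), so λ ≡ 1.
  x = λ² - 6 - 40 = 1 - 46 ≡ 41; y = λ·(6 - 41) - 31 ≡ 20. → (41, 20)
4A = (41, 20).
Next 3B:
Repeated addition: build up to 3B.
2B: tangent at (33, 24): λ = (3·33² + 26)/(2·24) ≡ 25/5. 5⁻¹ ≡ 26 (mod 43) since 5·26 = 130 ≡ 1, so λ ≡ 25·26 ≡ 5.
  x = λ² - 33 - 33 = 25 - 66 ≡ 2; y = λ·(33 - 2) - 24 ≡ 2. → (2, 2)
3B: (2, 2) + (33, 24). λ = (24 - 2)/(33 - 2) ≡ 22/31 mod 43. 31⁻¹ ≡ 25 (mod 43), so λ ≡ 34.
  x = λ² - 2 - 33 = 1156 - 35 ≡ 3; y = λ·(2 - 3) - 2 ≡ 7. → (3, 7)
3B = (3, 7).
Finally 4A + 3B:
(41, 20) + (3, 7). λ = (7 - 20)/(3 - 41) ≡ 30/5 mod 43. 5⁻¹ ≡ 26 (mod 43) since 5·26 = 130 ≡ 1, so λ ≡ 6.
  x = λ² - 41 - 3 = 36 - 44 ≡ 35; y = λ·(41 - 35) - 20 ≡ 16. → (35, 16)

(35, 16)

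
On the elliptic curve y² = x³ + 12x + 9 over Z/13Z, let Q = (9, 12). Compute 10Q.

(1, 3)

Double-and-add on 10 = (1010)₂. Start with Q = (9, 12) for the leading 1-bit.
double: tangent at (9, 12): λ = (3·9² + 12)/(2·12) ≡ 8/11. 11⁻¹ ≡ 6 (mod 13), so λ ≡ 8·6 ≡ 9.
  x = λ² - 9 - 9 = 81 - 18 ≡ 11; y = λ·(9 - 11) - 12 ≡ 9. → (11, 9)
double: tangent at (11, 9): λ = (3·11² + 12)/(2·9) ≡ 11/5. 5⁻¹ ≡ 8 (mod 13), so λ ≡ 11·8 ≡ 10.
  x = λ² - 11 - 11 = 100 - 22 ≡ 0; y = λ·(11 - 0) - 9 ≡ 10. → (0, 10)
add Q: (0, 10) + (9, 12). λ = (12 - 10)/(9 - 0) ≡ 2/9 mod 13. 9⁻¹ ≡ 3 (mod 13), so λ ≡ 6.
  x = λ² - 0 - 9 = 36 - 9 ≡ 1; y = λ·(0 - 1) - 10 ≡ 10. → (1, 10)
double: tangent at (1, 10): λ = (3·1² + 12)/(2·10) ≡ 2/7. 7⁻¹ ≡ 2 (mod 13), so λ ≡ 2·2 ≡ 4.
  x = λ² - 1 - 1 = 16 - 2 ≡ 1; y = λ·(1 - 1) - 10 ≡ 3. → (1, 3)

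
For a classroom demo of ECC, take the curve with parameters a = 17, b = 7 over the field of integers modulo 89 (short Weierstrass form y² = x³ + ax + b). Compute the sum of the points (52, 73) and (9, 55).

(52, 73) + (9, 55). λ = (55 - 73)/(9 - 52) ≡ 71/46 mod 89. 46⁻¹ ≡ 60 (mod 89) since 46·60 = 2760 ≡ 1, so λ ≡ 77.
  x = λ² - 52 - 9 = 5929 - 61 ≡ 83; y = λ·(52 - 83) - 73 ≡ 32. → (83, 32)

(83, 32)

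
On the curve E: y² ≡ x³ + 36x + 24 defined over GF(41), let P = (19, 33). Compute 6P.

Double-and-add on 6 = (110)₂. Start with P = (19, 33) for the leading 1-bit.
double: tangent at (19, 33): λ = (3·19² + 36)/(2·33) ≡ 12/25. 25⁻¹ ≡ 23 (mod 41), so λ ≡ 12·23 ≡ 30.
  x = λ² - 19 - 19 = 900 - 38 ≡ 1; y = λ·(19 - 1) - 33 ≡ 15. → (1, 15)
add P: (1, 15) + (19, 33). λ = (33 - 15)/(19 - 1) ≡ 18/18 mod 41. 18⁻¹ ≡ 16 (mod 41) since 18·16 = 288 ≡ 1, so λ ≡ 1.
  x = λ² - 1 - 19 = 1 - 20 ≡ 22; y = λ·(1 - 22) - 15 ≡ 5. → (22, 5)
double: tangent at (22, 5): λ = (3·22² + 36)/(2·5) ≡ 12/10. 10⁻¹ ≡ 37 (mod 41), so λ ≡ 12·37 ≡ 34.
  x = λ² - 22 - 22 = 1156 - 44 ≡ 5; y = λ·(22 - 5) - 5 ≡ 40. → (5, 40)

(5, 40)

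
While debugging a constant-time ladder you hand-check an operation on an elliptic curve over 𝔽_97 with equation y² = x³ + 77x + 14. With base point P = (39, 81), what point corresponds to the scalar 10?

(74, 74)

Repeated addition: build up to 10P.
2P: tangent at (39, 81): λ = (3·39² + 77)/(2·81) ≡ 81/65. 65⁻¹ ≡ 3 (mod 97) since 65·3 = 195 ≡ 1, so λ ≡ 81·3 ≡ 49.
  x = λ² - 39 - 39 = 2401 - 78 ≡ 92; y = λ·(39 - 92) - 81 ≡ 38. → (92, 38)
3P: (92, 38) + (39, 81). λ = (81 - 38)/(39 - 92) ≡ 43/44 mod 97. 44⁻¹ ≡ 86 (mod 97) since 44·86 = 3784 ≡ 1, so λ ≡ 12.
  x = λ² - 92 - 39 = 144 - 131 ≡ 13; y = λ·(92 - 13) - 38 ≡ 37. → (13, 37)
4P: (13, 37) + (39, 81). λ = (81 - 37)/(39 - 13) ≡ 44/26 mod 97. 26⁻¹ ≡ 56 (mod 97) since 26·56 = 1456 ≡ 1, so λ ≡ 39.
  x = λ² - 13 - 39 = 1521 - 52 ≡ 14; y = λ·(13 - 14) - 37 ≡ 21. → (14, 21)
5P: (14, 21) + (39, 81). λ = (81 - 21)/(39 - 14) ≡ 60/25 mod 97. 25⁻¹ ≡ 66 (mod 97), so λ ≡ 80.
  x = λ² - 14 - 39 = 6400 - 53 ≡ 42; y = λ·(14 - 42) - 21 ≡ 67. → (42, 67)
6P: (42, 67) + (39, 81). λ = (81 - 67)/(39 - 42) ≡ 14/94 mod 97. 94⁻¹ ≡ 32 (mod 97), so λ ≡ 60.
  x = λ² - 42 - 39 = 3600 - 81 ≡ 27; y = λ·(42 - 27) - 67 ≡ 57. → (27, 57)
7P: (27, 57) + (39, 81). λ = (81 - 57)/(39 - 27) ≡ 24/12 mod 97. 12⁻¹ ≡ 89 (mod 97), so λ ≡ 2.
  x = λ² - 27 - 39 = 4 - 66 ≡ 35; y = λ·(27 - 35) - 57 ≡ 24. → (35, 24)
8P: (35, 24) + (39, 81). λ = (81 - 24)/(39 - 35) ≡ 57/4 mod 97. 4⁻¹ ≡ 73 (mod 97), so λ ≡ 87.
  x = λ² - 35 - 39 = 7569 - 74 ≡ 26; y = λ·(35 - 26) - 24 ≡ 80. → (26, 80)
9P: (26, 80) + (39, 81). λ = (81 - 80)/(39 - 26) ≡ 1/13 mod 97. 13⁻¹ ≡ 15 (mod 97) since 13·15 = 195 ≡ 1, so λ ≡ 15.
  x = λ² - 26 - 39 = 225 - 65 ≡ 63; y = λ·(26 - 63) - 80 ≡ 44. → (63, 44)
10P: (63, 44) + (39, 81). λ = (81 - 44)/(39 - 63) ≡ 37/73 mod 97. 73⁻¹ ≡ 4 (mod 97) since 73·4 = 292 ≡ 1, so λ ≡ 51.
  x = λ² - 63 - 39 = 2601 - 102 ≡ 74; y = λ·(63 - 74) - 44 ≡ 74. → (74, 74)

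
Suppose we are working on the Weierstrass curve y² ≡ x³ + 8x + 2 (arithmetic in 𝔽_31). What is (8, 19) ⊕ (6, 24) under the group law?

(0, 23)

(8, 19) + (6, 24). λ = (24 - 19)/(6 - 8) ≡ 5/29 mod 31. 29⁻¹ ≡ 15 (mod 31) since 29·15 = 435 ≡ 1, so λ ≡ 13.
  x = λ² - 8 - 6 = 169 - 14 ≡ 0; y = λ·(8 - 0) - 19 ≡ 23. → (0, 23)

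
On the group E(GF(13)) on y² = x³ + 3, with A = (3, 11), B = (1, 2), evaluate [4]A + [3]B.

(3, 11)

First 4A:
Repeated addition: build up to 4A.
2A: tangent at (3, 11): λ = (3·3² + 0)/(2·11) ≡ 1/9. 9⁻¹ ≡ 3 (mod 13) since 9·3 = 27 ≡ 1, so λ ≡ 1·3 ≡ 3.
  x = λ² - 3 - 3 = 9 - 6 ≡ 3; y = λ·(3 - 3) - 11 ≡ 2. → (3, 2)
3A: (3, 2) + (3, 11): same x and y₁ ≡ -y₂, so the sum is O.
4A: O + (3, 11) = (3, 11) (identity).
4A = (3, 11).
Next 3B:
Repeated addition: build up to 3B.
2B: tangent at (1, 2): λ = (3·1² + 0)/(2·2) ≡ 3/4. 4⁻¹ ≡ 10 (mod 13), so λ ≡ 3·10 ≡ 4.
  x = λ² - 1 - 1 = 16 - 2 ≡ 1; y = λ·(1 - 1) - 2 ≡ 11. → (1, 11)
3B: (1, 11) + (1, 2): same x and y₁ ≡ -y₂, so the sum is O.
3B = O.
Finally 4A + 3B:
(3, 11) + O = (3, 11) (identity).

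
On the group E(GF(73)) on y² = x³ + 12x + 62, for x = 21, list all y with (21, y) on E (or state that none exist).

31, 42

x³ + 12x + 62 = 9575 ≡ 12 (mod 73).
Square roots of 12 mod 73: 31 and 42 (since 31² = 961 ≡ 12).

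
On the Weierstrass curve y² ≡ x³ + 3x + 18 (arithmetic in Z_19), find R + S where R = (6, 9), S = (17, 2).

(3, 15)

(6, 9) + (17, 2). λ = (2 - 9)/(17 - 6) ≡ 12/11 mod 19. 11⁻¹ ≡ 7 (mod 19) since 11·7 = 77 ≡ 1, so λ ≡ 8.
  x = λ² - 6 - 17 = 64 - 23 ≡ 3; y = λ·(6 - 3) - 9 ≡ 15. → (3, 15)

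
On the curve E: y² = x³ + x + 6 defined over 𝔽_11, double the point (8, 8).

(7, 2)

tangent at (8, 8): λ = (3·8² + 1)/(2·8) ≡ 6/5. 5⁻¹ ≡ 9 (mod 11) since 5·9 = 45 ≡ 1, so λ ≡ 6·9 ≡ 10.
  x = λ² - 8 - 8 = 100 - 16 ≡ 7; y = λ·(8 - 7) - 8 ≡ 2. → (7, 2)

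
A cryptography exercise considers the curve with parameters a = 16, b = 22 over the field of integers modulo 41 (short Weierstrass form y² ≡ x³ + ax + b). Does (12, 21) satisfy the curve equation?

no

y² = 21² ≡ 31; x³ + 16x + 22 = 1942 ≡ 15 (mod 41). 31 ≠ 15.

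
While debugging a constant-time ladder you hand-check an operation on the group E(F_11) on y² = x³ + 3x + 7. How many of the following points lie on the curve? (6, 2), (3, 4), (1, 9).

(6, 2): 2² ≡ 4, rhs ≡ 10 → off.
(3, 4): 4² ≡ 5, rhs ≡ 10 → off.
(1, 9): 9² ≡ 4, rhs ≡ 0 → off.

0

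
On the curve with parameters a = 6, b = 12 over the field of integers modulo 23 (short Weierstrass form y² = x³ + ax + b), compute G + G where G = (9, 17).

(0, 9)

tangent at (9, 17): λ = (3·9² + 6)/(2·17) ≡ 19/11. 11⁻¹ ≡ 21 (mod 23) since 11·21 = 231 ≡ 1, so λ ≡ 19·21 ≡ 8.
  x = λ² - 9 - 9 = 64 - 18 ≡ 0; y = λ·(9 - 0) - 17 ≡ 9. → (0, 9)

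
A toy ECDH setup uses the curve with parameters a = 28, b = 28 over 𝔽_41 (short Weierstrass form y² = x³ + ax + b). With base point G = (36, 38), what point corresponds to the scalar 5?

(3, 4)

Double-and-add on 5 = (101)₂. Start with G = (36, 38) for the leading 1-bit.
double: tangent at (36, 38): λ = (3·36² + 28)/(2·38) ≡ 21/35. 35⁻¹ ≡ 34 (mod 41) since 35·34 = 1190 ≡ 1, so λ ≡ 21·34 ≡ 17.
  x = λ² - 36 - 36 = 289 - 72 ≡ 12; y = λ·(36 - 12) - 38 ≡ 1. → (12, 1)
double: tangent at (12, 1): λ = (3·12² + 28)/(2·1) ≡ 9/2. 2⁻¹ ≡ 21 (mod 41) since 2·21 = 42 ≡ 1, so λ ≡ 9·21 ≡ 25.
  x = λ² - 12 - 12 = 625 - 24 ≡ 27; y = λ·(12 - 27) - 1 ≡ 34. → (27, 34)
add G: (27, 34) + (36, 38). λ = (38 - 34)/(36 - 27) ≡ 4/9 mod 41. 9⁻¹ ≡ 32 (mod 41) since 9·32 = 288 ≡ 1, so λ ≡ 5.
  x = λ² - 27 - 36 = 25 - 63 ≡ 3; y = λ·(27 - 3) - 34 ≡ 4. → (3, 4)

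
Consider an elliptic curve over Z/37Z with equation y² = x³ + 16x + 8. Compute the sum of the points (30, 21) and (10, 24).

(30, 21) + (10, 24). λ = (24 - 21)/(10 - 30) ≡ 3/17 mod 37. 17⁻¹ ≡ 24 (mod 37), so λ ≡ 35.
  x = λ² - 30 - 10 = 1225 - 40 ≡ 1; y = λ·(30 - 1) - 21 ≡ 32. → (1, 32)

(1, 32)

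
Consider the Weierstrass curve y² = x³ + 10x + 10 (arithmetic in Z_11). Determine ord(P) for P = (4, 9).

7

2P: tangent at (4, 9): λ = (3·4² + 10)/(2·9) ≡ 3/7. 7⁻¹ ≡ 8 (mod 11), so λ ≡ 3·8 ≡ 2.
  x = λ² - 4 - 4 = 4 - 8 ≡ 7; y = λ·(4 - 7) - 9 ≡ 7. → (7, 7)
3P: (7, 7) + (4, 9). λ = (9 - 7)/(4 - 7) ≡ 2/8 mod 11. 8⁻¹ ≡ 7 (mod 11), so λ ≡ 3.
  x = λ² - 7 - 4 = 9 - 11 ≡ 9; y = λ·(7 - 9) - 7 ≡ 9. → (9, 9)
4P: (9, 9) + (4, 9). λ = (9 - 9)/(4 - 9) ≡ 0/6 mod 11. 6⁻¹ ≡ 2 (mod 11), so λ ≡ 0.
  x = λ² - 9 - 4 = 0 - 13 ≡ 9; y = λ·(9 - 9) - 9 ≡ 2. → (9, 2)
5P: (9, 2) + (4, 9). λ = (9 - 2)/(4 - 9) ≡ 7/6 mod 11. 6⁻¹ ≡ 2 (mod 11), so λ ≡ 3.
  x = λ² - 9 - 4 = 9 - 13 ≡ 7; y = λ·(9 - 7) - 2 ≡ 4. → (7, 4)
6P: (7, 4) + (4, 9). λ = (9 - 4)/(4 - 7) ≡ 5/8 mod 11. 8⁻¹ ≡ 7 (mod 11), so λ ≡ 2.
  x = λ² - 7 - 4 = 4 - 11 ≡ 4; y = λ·(7 - 4) - 4 ≡ 2. → (4, 2)
7P: (4, 2) + (4, 9): same x and y₁ ≡ -y₂, so the sum is the point at infinity.
7P = the point at infinity, so the order is 7.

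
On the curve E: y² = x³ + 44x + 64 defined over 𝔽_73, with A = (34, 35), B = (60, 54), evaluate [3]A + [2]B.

(26, 60)

First 3A:
Repeated addition: build up to 3A.
2A: tangent at (34, 35): λ = (3·34² + 44)/(2·35) ≡ 8/70. 70⁻¹ ≡ 24 (mod 73), so λ ≡ 8·24 ≡ 46.
  x = λ² - 34 - 34 = 2116 - 68 ≡ 4; y = λ·(34 - 4) - 35 ≡ 31. → (4, 31)
3A: (4, 31) + (34, 35). λ = (35 - 31)/(34 - 4) ≡ 4/30 mod 73. 30⁻¹ ≡ 56 (mod 73), so λ ≡ 5.
  x = λ² - 4 - 34 = 25 - 38 ≡ 60; y = λ·(4 - 60) - 31 ≡ 54. → (60, 54)
3A = (60, 54).
Next 2B:
Repeated addition: build up to 2B.
2B: tangent at (60, 54): λ = (3·60² + 44)/(2·54) ≡ 40/35. 35⁻¹ ≡ 48 (mod 73), so λ ≡ 40·48 ≡ 22.
  x = λ² - 60 - 60 = 484 - 120 ≡ 72; y = λ·(60 - 72) - 54 ≡ 47. → (72, 47)
2B = (72, 47).
Finally 3A + 2B:
(60, 54) + (72, 47). λ = (47 - 54)/(72 - 60) ≡ 66/12 mod 73. 12⁻¹ ≡ 67 (mod 73), so λ ≡ 42.
  x = λ² - 60 - 72 = 1764 - 132 ≡ 26; y = λ·(60 - 26) - 54 ≡ 60. → (26, 60)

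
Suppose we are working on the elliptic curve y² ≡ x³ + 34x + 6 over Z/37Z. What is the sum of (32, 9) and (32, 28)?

The two points share x = 32 and their y-coordinates satisfy 9 + 28 ≡ 0 (mod 37), so they are inverses. Their sum is 𝒪.

O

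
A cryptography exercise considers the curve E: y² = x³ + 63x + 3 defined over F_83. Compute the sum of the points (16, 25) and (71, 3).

(16, 25) + (71, 3). λ = (3 - 25)/(71 - 16) ≡ 61/55 mod 83. 55⁻¹ ≡ 80 (mod 83), so λ ≡ 66.
  x = λ² - 16 - 71 = 4356 - 87 ≡ 36; y = λ·(16 - 36) - 25 ≡ 66. → (36, 66)

(36, 66)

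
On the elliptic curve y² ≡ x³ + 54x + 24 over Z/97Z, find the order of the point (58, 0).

2

2P: (58, 0) + (58, 0): same x and y₁ ≡ -y₂, so the sum is 𝒪.
2P = 𝒪, so the order is 2.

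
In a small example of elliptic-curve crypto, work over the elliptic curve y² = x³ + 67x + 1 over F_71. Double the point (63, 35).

tangent at (63, 35): λ = (3·63² + 67)/(2·35) ≡ 46/70. 70⁻¹ ≡ 70 (mod 71), so λ ≡ 46·70 ≡ 25.
  x = λ² - 63 - 63 = 625 - 126 ≡ 2; y = λ·(63 - 2) - 35 ≡ 70. → (2, 70)

(2, 70)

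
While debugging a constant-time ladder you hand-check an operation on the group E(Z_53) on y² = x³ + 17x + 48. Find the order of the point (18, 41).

9

2P: tangent at (18, 41): λ = (3·18² + 17)/(2·41) ≡ 35/29. 29⁻¹ ≡ 11 (mod 53), so λ ≡ 35·11 ≡ 14.
  x = λ² - 18 - 18 = 196 - 36 ≡ 1; y = λ·(18 - 1) - 41 ≡ 38. → (1, 38)
3P: (1, 38) + (18, 41). λ = (41 - 38)/(18 - 1) ≡ 3/17 mod 53. 17⁻¹ ≡ 25 (mod 53) since 17·25 = 425 ≡ 1, so λ ≡ 22.
  x = λ² - 1 - 18 = 484 - 19 ≡ 41; y = λ·(1 - 41) - 38 ≡ 36. → (41, 36)
4P: (41, 36) + (18, 41). λ = (41 - 36)/(18 - 41) ≡ 5/30 mod 53. 30⁻¹ ≡ 23 (mod 53), so λ ≡ 9.
  x = λ² - 41 - 18 = 81 - 59 ≡ 22; y = λ·(41 - 22) - 36 ≡ 29. → (22, 29)
5P: (22, 29) + (18, 41). λ = (41 - 29)/(18 - 22) ≡ 12/49 mod 53. 49⁻¹ ≡ 13 (mod 53), so λ ≡ 50.
  x = λ² - 22 - 18 = 2500 - 40 ≡ 22; y = λ·(22 - 22) - 29 ≡ 24. → (22, 24)
6P: (22, 24) + (18, 41). λ = (41 - 24)/(18 - 22) ≡ 17/49 mod 53. 49⁻¹ ≡ 13 (mod 53), so λ ≡ 9.
  x = λ² - 22 - 18 = 81 - 40 ≡ 41; y = λ·(22 - 41) - 24 ≡ 17. → (41, 17)
7P: (41, 17) + (18, 41). λ = (41 - 17)/(18 - 41) ≡ 24/30 mod 53. 30⁻¹ ≡ 23 (mod 53), so λ ≡ 22.
  x = λ² - 41 - 18 = 484 - 59 ≡ 1; y = λ·(41 - 1) - 17 ≡ 15. → (1, 15)
8P: (1, 15) + (18, 41). λ = (41 - 15)/(18 - 1) ≡ 26/17 mod 53. 17⁻¹ ≡ 25 (mod 53), so λ ≡ 14.
  x = λ² - 1 - 18 = 196 - 19 ≡ 18; y = λ·(1 - 18) - 15 ≡ 12. → (18, 12)
9P: (18, 12) + (18, 41): same x and y₁ ≡ -y₂, so the sum is O.
9P = O, so the order is 9.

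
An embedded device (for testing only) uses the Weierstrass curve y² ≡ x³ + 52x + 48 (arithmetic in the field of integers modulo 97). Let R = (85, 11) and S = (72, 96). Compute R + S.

(85, 11) + (72, 96). λ = (96 - 11)/(72 - 85) ≡ 85/84 mod 97. 84⁻¹ ≡ 82 (mod 97), so λ ≡ 83.
  x = λ² - 85 - 72 = 6889 - 157 ≡ 39; y = λ·(85 - 39) - 11 ≡ 24. → (39, 24)

(39, 24)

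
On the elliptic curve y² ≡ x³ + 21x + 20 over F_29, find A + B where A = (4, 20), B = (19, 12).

(4, 20) + (19, 12). λ = (12 - 20)/(19 - 4) ≡ 21/15 mod 29. 15⁻¹ ≡ 2 (mod 29) since 15·2 = 30 ≡ 1, so λ ≡ 13.
  x = λ² - 4 - 19 = 169 - 23 ≡ 1; y = λ·(4 - 1) - 20 ≡ 19. → (1, 19)

(1, 19)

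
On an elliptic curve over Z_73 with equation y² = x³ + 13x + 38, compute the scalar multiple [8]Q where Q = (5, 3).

Double-and-add on 8 = (1000)₂. Start with Q = (5, 3) for the leading 1-bit.
double: tangent at (5, 3): λ = (3·5² + 13)/(2·3) ≡ 15/6. 6⁻¹ ≡ 61 (mod 73), so λ ≡ 15·61 ≡ 39.
  x = λ² - 5 - 5 = 1521 - 10 ≡ 51; y = λ·(5 - 51) - 3 ≡ 28. → (51, 28)
double: tangent at (51, 28): λ = (3·51² + 13)/(2·28) ≡ 5/56. 56⁻¹ ≡ 30 (mod 73) since 56·30 = 1680 ≡ 1, so λ ≡ 5·30 ≡ 4.
  x = λ² - 51 - 51 = 16 - 102 ≡ 60; y = λ·(51 - 60) - 28 ≡ 9. → (60, 9)
double: tangent at (60, 9): λ = (3·60² + 13)/(2·9) ≡ 9/18. 18⁻¹ ≡ 69 (mod 73), so λ ≡ 9·69 ≡ 37.
  x = λ² - 60 - 60 = 1369 - 120 ≡ 8; y = λ·(60 - 8) - 9 ≡ 17. → (8, 17)

(8, 17)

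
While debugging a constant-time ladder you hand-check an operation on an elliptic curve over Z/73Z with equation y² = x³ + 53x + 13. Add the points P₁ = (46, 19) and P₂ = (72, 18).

(46, 19) + (72, 18). λ = (18 - 19)/(72 - 46) ≡ 72/26 mod 73. 26⁻¹ ≡ 59 (mod 73), so λ ≡ 14.
  x = λ² - 46 - 72 = 196 - 118 ≡ 5; y = λ·(46 - 5) - 19 ≡ 44. → (5, 44)

(5, 44)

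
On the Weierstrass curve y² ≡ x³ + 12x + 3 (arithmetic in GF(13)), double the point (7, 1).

tangent at (7, 1): λ = (3·7² + 12)/(2·1) ≡ 3/2. 2⁻¹ ≡ 7 (mod 13), so λ ≡ 3·7 ≡ 8.
  x = λ² - 7 - 7 = 64 - 14 ≡ 11; y = λ·(7 - 11) - 1 ≡ 6. → (11, 6)

(11, 6)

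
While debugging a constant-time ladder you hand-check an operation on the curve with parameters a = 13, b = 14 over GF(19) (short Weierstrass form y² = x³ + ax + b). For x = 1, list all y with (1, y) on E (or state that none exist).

x³ + 13x + 14 = 28 ≡ 9 (mod 19).
Square roots of 9 mod 19: 3 and 16 (since 3² = 9 ≡ 9).

3, 16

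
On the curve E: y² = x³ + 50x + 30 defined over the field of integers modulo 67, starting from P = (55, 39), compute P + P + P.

Repeated addition: build up to 3P.
2P: tangent at (55, 39): λ = (3·55² + 50)/(2·39) ≡ 13/11. 11⁻¹ ≡ 61 (mod 67), so λ ≡ 13·61 ≡ 56.
  x = λ² - 55 - 55 = 3136 - 110 ≡ 11; y = λ·(55 - 11) - 39 ≡ 13. → (11, 13)
3P: (11, 13) + (55, 39). λ = (39 - 13)/(55 - 11) ≡ 26/44 mod 67. 44⁻¹ ≡ 32 (mod 67) since 44·32 = 1408 ≡ 1, so λ ≡ 28.
  x = λ² - 11 - 55 = 784 - 66 ≡ 48; y = λ·(11 - 48) - 13 ≡ 23. → (48, 23)

(48, 23)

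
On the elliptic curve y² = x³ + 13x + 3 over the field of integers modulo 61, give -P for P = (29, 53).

(29, 8)

-(29, 53) = (29, -53 mod 61) = (29, 8).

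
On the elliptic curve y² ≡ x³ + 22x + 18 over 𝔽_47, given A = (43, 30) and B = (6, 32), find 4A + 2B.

First 4A:
Repeated addition: build up to 4A.
2A: tangent at (43, 30): λ = (3·43² + 22)/(2·30) ≡ 23/13. 13⁻¹ ≡ 29 (mod 47) since 13·29 = 377 ≡ 1, so λ ≡ 23·29 ≡ 9.
  x = λ² - 43 - 43 = 81 - 86 ≡ 42; y = λ·(43 - 42) - 30 ≡ 26. → (42, 26)
3A: (42, 26) + (43, 30). λ = (30 - 26)/(43 - 42) ≡ 4/1 mod 47. 1⁻¹ ≡ 1 (mod 47), so λ ≡ 4.
  x = λ² - 42 - 43 = 16 - 85 ≡ 25; y = λ·(42 - 25) - 26 ≡ 42. → (25, 42)
4A: (25, 42) + (43, 30). λ = (30 - 42)/(43 - 25) ≡ 35/18 mod 47. 18⁻¹ ≡ 34 (mod 47), so λ ≡ 15.
  x = λ² - 25 - 43 = 225 - 68 ≡ 16; y = λ·(25 - 16) - 42 ≡ 46. → (16, 46)
4A = (16, 46).
Next 2B:
Repeated addition: build up to 2B.
2B: tangent at (6, 32): λ = (3·6² + 22)/(2·32) ≡ 36/17. 17⁻¹ ≡ 36 (mod 47), so λ ≡ 36·36 ≡ 27.
  x = λ² - 6 - 6 = 729 - 12 ≡ 12; y = λ·(6 - 12) - 32 ≡ 41. → (12, 41)
2B = (12, 41).
Finally 4A + 2B:
(16, 46) + (12, 41). λ = (41 - 46)/(12 - 16) ≡ 42/43 mod 47. 43⁻¹ ≡ 35 (mod 47), so λ ≡ 13.
  x = λ² - 16 - 12 = 169 - 28 ≡ 0; y = λ·(16 - 0) - 46 ≡ 21. → (0, 21)

(0, 21)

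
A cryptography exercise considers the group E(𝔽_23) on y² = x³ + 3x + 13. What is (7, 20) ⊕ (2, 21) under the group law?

(3, 16)

(7, 20) + (2, 21). λ = (21 - 20)/(2 - 7) ≡ 1/18 mod 23. 18⁻¹ ≡ 9 (mod 23) since 18·9 = 162 ≡ 1, so λ ≡ 9.
  x = λ² - 7 - 2 = 81 - 9 ≡ 3; y = λ·(7 - 3) - 20 ≡ 16. → (3, 16)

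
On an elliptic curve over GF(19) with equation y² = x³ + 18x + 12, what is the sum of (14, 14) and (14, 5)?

The two points share x = 14 and their y-coordinates satisfy 14 + 5 ≡ 0 (mod 19), so they are inverses. Their sum is the point at infinity.

O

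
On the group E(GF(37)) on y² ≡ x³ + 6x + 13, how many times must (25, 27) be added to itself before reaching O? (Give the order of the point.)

2P: tangent at (25, 27): λ = (3·25² + 6)/(2·27) ≡ 31/17. 17⁻¹ ≡ 24 (mod 37), so λ ≡ 31·24 ≡ 4.
  x = λ² - 25 - 25 = 16 - 50 ≡ 3; y = λ·(25 - 3) - 27 ≡ 24. → (3, 24)
3P: (3, 24) + (25, 27). λ = (27 - 24)/(25 - 3) ≡ 3/22 mod 37. 22⁻¹ ≡ 32 (mod 37), so λ ≡ 22.
  x = λ² - 3 - 25 = 484 - 28 ≡ 12; y = λ·(3 - 12) - 24 ≡ 0. → (12, 0)
4P: (12, 0) + (25, 27). λ = (27 - 0)/(25 - 12) ≡ 27/13 mod 37. 13⁻¹ ≡ 20 (mod 37), so λ ≡ 22.
  x = λ² - 12 - 25 = 484 - 37 ≡ 3; y = λ·(12 - 3) - 0 ≡ 13. → (3, 13)
5P: (3, 13) + (25, 27). λ = (27 - 13)/(25 - 3) ≡ 14/22 mod 37. 22⁻¹ ≡ 32 (mod 37) since 22·32 = 704 ≡ 1, so λ ≡ 4.
  x = λ² - 3 - 25 = 16 - 28 ≡ 25; y = λ·(3 - 25) - 13 ≡ 10. → (25, 10)
6P: (25, 10) + (25, 27): same x and y₁ ≡ -y₂, so the sum is O.
6P = O, so the order is 6.

6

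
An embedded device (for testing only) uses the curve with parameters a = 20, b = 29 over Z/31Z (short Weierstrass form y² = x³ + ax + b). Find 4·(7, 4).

(9, 16)

Write Q = (7, 4).
Repeated addition: build up to 4Q.
2Q: tangent at (7, 4): λ = (3·7² + 20)/(2·4) ≡ 12/8. 8⁻¹ ≡ 4 (mod 31) since 8·4 = 32 ≡ 1, so λ ≡ 12·4 ≡ 17.
  x = λ² - 7 - 7 = 289 - 14 ≡ 27; y = λ·(7 - 27) - 4 ≡ 28. → (27, 28)
3Q: (27, 28) + (7, 4). λ = (4 - 28)/(7 - 27) ≡ 7/11 mod 31. 11⁻¹ ≡ 17 (mod 31), so λ ≡ 26.
  x = λ² - 27 - 7 = 676 - 34 ≡ 22; y = λ·(27 - 22) - 28 ≡ 9. → (22, 9)
4Q: (22, 9) + (7, 4). λ = (4 - 9)/(7 - 22) ≡ 26/16 mod 31. 16⁻¹ ≡ 2 (mod 31), so λ ≡ 21.
  x = λ² - 22 - 7 = 441 - 29 ≡ 9; y = λ·(22 - 9) - 9 ≡ 16. → (9, 16)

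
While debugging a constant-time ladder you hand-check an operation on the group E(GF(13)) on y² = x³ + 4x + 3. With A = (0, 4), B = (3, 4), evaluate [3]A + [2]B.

First 3A:
Repeated addition: build up to 3A.
2A: tangent at (0, 4): λ = (3·0² + 4)/(2·4) ≡ 4/8. 8⁻¹ ≡ 5 (mod 13), so λ ≡ 4·5 ≡ 7.
  x = λ² - 0 - 0 = 49 - 0 ≡ 10; y = λ·(0 - 10) - 4 ≡ 4. → (10, 4)
3A: (10, 4) + (0, 4). λ = (4 - 4)/(0 - 10) ≡ 0/3 mod 13. 3⁻¹ ≡ 9 (mod 13) since 3·9 = 27 ≡ 1, so λ ≡ 0.
  x = λ² - 10 - 0 = 0 - 10 ≡ 3; y = λ·(10 - 3) - 4 ≡ 9. → (3, 9)
3A = (3, 9).
Next 2B:
Repeated addition: build up to 2B.
2B: tangent at (3, 4): λ = (3·3² + 4)/(2·4) ≡ 5/8. 8⁻¹ ≡ 5 (mod 13), so λ ≡ 5·5 ≡ 12.
  x = λ² - 3 - 3 = 144 - 6 ≡ 8; y = λ·(3 - 8) - 4 ≡ 1. → (8, 1)
2B = (8, 1).
Finally 3A + 2B:
(3, 9) + (8, 1). λ = (1 - 9)/(8 - 3) ≡ 5/5 mod 13. 5⁻¹ ≡ 8 (mod 13), so λ ≡ 1.
  x = λ² - 3 - 8 = 1 - 11 ≡ 3; y = λ·(3 - 3) - 9 ≡ 4. → (3, 4)

(3, 4)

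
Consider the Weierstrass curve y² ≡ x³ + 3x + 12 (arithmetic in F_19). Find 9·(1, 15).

Write P = (1, 15).
Double-and-add on 9 = (1001)₂. Start with P = (1, 15) for the leading 1-bit.
double: tangent at (1, 15): λ = (3·1² + 3)/(2·15) ≡ 6/11. 11⁻¹ ≡ 7 (mod 19) since 11·7 = 77 ≡ 1, so λ ≡ 6·7 ≡ 4.
  x = λ² - 1 - 1 = 16 - 2 ≡ 14; y = λ·(1 - 14) - 15 ≡ 9. → (14, 9)
double: tangent at (14, 9): λ = (3·14² + 3)/(2·9) ≡ 2/18. 18⁻¹ ≡ 18 (mod 19), so λ ≡ 2·18 ≡ 17.
  x = λ² - 14 - 14 = 289 - 28 ≡ 14; y = λ·(14 - 14) - 9 ≡ 10. → (14, 10)
double: tangent at (14, 10): λ = (3·14² + 3)/(2·10) ≡ 2/1. 1⁻¹ ≡ 1 (mod 19), so λ ≡ 2·1 ≡ 2.
  x = λ² - 14 - 14 = 4 - 28 ≡ 14; y = λ·(14 - 14) - 10 ≡ 9. → (14, 9)
add P: (14, 9) + (1, 15). λ = (15 - 9)/(1 - 14) ≡ 6/6 mod 19. 6⁻¹ ≡ 16 (mod 19), so λ ≡ 1.
  x = λ² - 14 - 1 = 1 - 15 ≡ 5; y = λ·(14 - 5) - 9 ≡ 0. → (5, 0)

(5, 0)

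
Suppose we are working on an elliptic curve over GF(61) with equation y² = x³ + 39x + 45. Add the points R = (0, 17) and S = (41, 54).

(19, 9)

(0, 17) + (41, 54). λ = (54 - 17)/(41 - 0) ≡ 37/41 mod 61. 41⁻¹ ≡ 3 (mod 61), so λ ≡ 50.
  x = λ² - 0 - 41 = 2500 - 41 ≡ 19; y = λ·(0 - 19) - 17 ≡ 9. → (19, 9)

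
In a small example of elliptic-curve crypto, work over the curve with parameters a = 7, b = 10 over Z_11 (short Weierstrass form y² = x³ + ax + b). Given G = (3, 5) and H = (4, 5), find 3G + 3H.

(5, 4)

First 3G:
Repeated addition: build up to 3G.
2G: tangent at (3, 5): λ = (3·3² + 7)/(2·5) ≡ 1/10. 10⁻¹ ≡ 10 (mod 11), so λ ≡ 1·10 ≡ 10.
  x = λ² - 3 - 3 = 100 - 6 ≡ 6; y = λ·(3 - 6) - 5 ≡ 9. → (6, 9)
3G: (6, 9) + (3, 5). λ = (5 - 9)/(3 - 6) ≡ 7/8 mod 11. 8⁻¹ ≡ 7 (mod 11), so λ ≡ 5.
  x = λ² - 6 - 3 = 25 - 9 ≡ 5; y = λ·(6 - 5) - 9 ≡ 7. → (5, 7)
3G = (5, 7).
Next 3H:
Repeated addition: build up to 3H.
2H: tangent at (4, 5): λ = (3·4² + 7)/(2·5) ≡ 0/10. 10⁻¹ ≡ 10 (mod 11) since 10·10 = 100 ≡ 1, so λ ≡ 0·10 ≡ 0.
  x = λ² - 4 - 4 = 0 - 8 ≡ 3; y = λ·(4 - 3) - 5 ≡ 6. → (3, 6)
3H: (3, 6) + (4, 5). λ = (5 - 6)/(4 - 3) ≡ 10/1 mod 11. 1⁻¹ ≡ 1 (mod 11), so λ ≡ 10.
  x = λ² - 3 - 4 = 100 - 7 ≡ 5; y = λ·(3 - 5) - 6 ≡ 7. → (5, 7)
3H = (5, 7).
Finally 3G + 3H:
tangent at (5, 7): λ = (3·5² + 7)/(2·7) ≡ 5/3. 3⁻¹ ≡ 4 (mod 11), so λ ≡ 5·4 ≡ 9.
  x = λ² - 5 - 5 = 81 - 10 ≡ 5; y = λ·(5 - 5) - 7 ≡ 4. → (5, 4)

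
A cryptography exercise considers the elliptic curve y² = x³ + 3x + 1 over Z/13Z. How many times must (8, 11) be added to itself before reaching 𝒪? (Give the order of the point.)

2P: tangent at (8, 11): λ = (3·8² + 3)/(2·11) ≡ 0/9. 9⁻¹ ≡ 3 (mod 13) since 9·3 = 27 ≡ 1, so λ ≡ 0·3 ≡ 0.
  x = λ² - 8 - 8 = 0 - 16 ≡ 10; y = λ·(8 - 10) - 11 ≡ 2. → (10, 2)
3P: (10, 2) + (8, 11). λ = (11 - 2)/(8 - 10) ≡ 9/11 mod 13. 11⁻¹ ≡ 6 (mod 13), so λ ≡ 2.
  x = λ² - 10 - 8 = 4 - 18 ≡ 12; y = λ·(10 - 12) - 2 ≡ 7. → (12, 7)
4P: (12, 7) + (8, 11). λ = (11 - 7)/(8 - 12) ≡ 4/9 mod 13. 9⁻¹ ≡ 3 (mod 13), so λ ≡ 12.
  x = λ² - 12 - 8 = 144 - 20 ≡ 7; y = λ·(12 - 7) - 7 ≡ 1. → (7, 1)
5P: (7, 1) + (8, 11). λ = (11 - 1)/(8 - 7) ≡ 10/1 mod 13. 1⁻¹ ≡ 1 (mod 13), so λ ≡ 10.
  x = λ² - 7 - 8 = 100 - 15 ≡ 7; y = λ·(7 - 7) - 1 ≡ 12. → (7, 12)
6P: (7, 12) + (8, 11). λ = (11 - 12)/(8 - 7) ≡ 12/1 mod 13. 1⁻¹ ≡ 1 (mod 13) since 1·1 = 1 ≡ 1, so λ ≡ 12.
  x = λ² - 7 - 8 = 144 - 15 ≡ 12; y = λ·(7 - 12) - 12 ≡ 6. → (12, 6)
7P: (12, 6) + (8, 11). λ = (11 - 6)/(8 - 12) ≡ 5/9 mod 13. 9⁻¹ ≡ 3 (mod 13) since 9·3 = 27 ≡ 1, so λ ≡ 2.
  x = λ² - 12 - 8 = 4 - 20 ≡ 10; y = λ·(12 - 10) - 6 ≡ 11. → (10, 11)
8P: (10, 11) + (8, 11). λ = (11 - 11)/(8 - 10) ≡ 0/11 mod 13. 11⁻¹ ≡ 6 (mod 13) since 11·6 = 66 ≡ 1, so λ ≡ 0.
  x = λ² - 10 - 8 = 0 - 18 ≡ 8; y = λ·(10 - 8) - 11 ≡ 2. → (8, 2)
9P: (8, 2) + (8, 11): same x and y₁ ≡ -y₂, so the sum is 𝒪.
9P = 𝒪, so the order is 9.

9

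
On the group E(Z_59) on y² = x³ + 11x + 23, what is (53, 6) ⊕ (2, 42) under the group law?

(39, 57)

(53, 6) + (2, 42). λ = (42 - 6)/(2 - 53) ≡ 36/8 mod 59. 8⁻¹ ≡ 37 (mod 59), so λ ≡ 34.
  x = λ² - 53 - 2 = 1156 - 55 ≡ 39; y = λ·(53 - 39) - 6 ≡ 57. → (39, 57)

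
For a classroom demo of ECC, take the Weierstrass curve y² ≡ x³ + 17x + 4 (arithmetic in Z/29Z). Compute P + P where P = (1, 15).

tangent at (1, 15): λ = (3·1² + 17)/(2·15) ≡ 20/1. 1⁻¹ ≡ 1 (mod 29), so λ ≡ 20·1 ≡ 20.
  x = λ² - 1 - 1 = 400 - 2 ≡ 21; y = λ·(1 - 21) - 15 ≡ 20. → (21, 20)

(21, 20)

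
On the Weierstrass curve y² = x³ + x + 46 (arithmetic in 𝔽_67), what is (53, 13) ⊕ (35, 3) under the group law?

(43, 0)

(53, 13) + (35, 3). λ = (3 - 13)/(35 - 53) ≡ 57/49 mod 67. 49⁻¹ ≡ 26 (mod 67), so λ ≡ 8.
  x = λ² - 53 - 35 = 64 - 88 ≡ 43; y = λ·(53 - 43) - 13 ≡ 0. → (43, 0)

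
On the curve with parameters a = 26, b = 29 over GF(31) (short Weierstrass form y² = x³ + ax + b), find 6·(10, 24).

(29, 0)

Write P = (10, 24).
Double-and-add on 6 = (110)₂. Start with P = (10, 24) for the leading 1-bit.
double: tangent at (10, 24): λ = (3·10² + 26)/(2·24) ≡ 16/17. 17⁻¹ ≡ 11 (mod 31) since 17·11 = 187 ≡ 1, so λ ≡ 16·11 ≡ 21.
  x = λ² - 10 - 10 = 441 - 20 ≡ 18; y = λ·(10 - 18) - 24 ≡ 25. → (18, 25)
add P: (18, 25) + (10, 24). λ = (24 - 25)/(10 - 18) ≡ 30/23 mod 31. 23⁻¹ ≡ 27 (mod 31) since 23·27 = 621 ≡ 1, so λ ≡ 4.
  x = λ² - 18 - 10 = 16 - 28 ≡ 19; y = λ·(18 - 19) - 25 ≡ 2. → (19, 2)
double: tangent at (19, 2): λ = (3·19² + 26)/(2·2) ≡ 24/4. 4⁻¹ ≡ 8 (mod 31), so λ ≡ 24·8 ≡ 6.
  x = λ² - 19 - 19 = 36 - 38 ≡ 29; y = λ·(19 - 29) - 2 ≡ 0. → (29, 0)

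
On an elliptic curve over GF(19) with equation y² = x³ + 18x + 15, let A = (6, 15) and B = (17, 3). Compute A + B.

(3, 18)

(6, 15) + (17, 3). λ = (3 - 15)/(17 - 6) ≡ 7/11 mod 19. 11⁻¹ ≡ 7 (mod 19), so λ ≡ 11.
  x = λ² - 6 - 17 = 121 - 23 ≡ 3; y = λ·(6 - 3) - 15 ≡ 18. → (3, 18)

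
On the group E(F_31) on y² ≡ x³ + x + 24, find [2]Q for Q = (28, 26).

tangent at (28, 26): λ = (3·28² + 1)/(2·26) ≡ 28/21. 21⁻¹ ≡ 3 (mod 31), so λ ≡ 28·3 ≡ 22.
  x = λ² - 28 - 28 = 484 - 56 ≡ 25; y = λ·(28 - 25) - 26 ≡ 9. → (25, 9)

(25, 9)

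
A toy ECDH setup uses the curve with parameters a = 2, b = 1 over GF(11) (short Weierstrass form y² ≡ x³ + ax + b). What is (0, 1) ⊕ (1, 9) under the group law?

(0, 1) + (1, 9). λ = (9 - 1)/(1 - 0) ≡ 8/1 mod 11. 1⁻¹ ≡ 1 (mod 11) since 1·1 = 1 ≡ 1, so λ ≡ 8.
  x = λ² - 0 - 1 = 64 - 1 ≡ 8; y = λ·(0 - 8) - 1 ≡ 1. → (8, 1)

(8, 1)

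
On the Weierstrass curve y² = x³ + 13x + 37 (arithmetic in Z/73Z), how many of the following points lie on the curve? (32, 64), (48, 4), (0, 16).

(32, 64): 64² ≡ 8, rhs ≡ 6 → off.
(48, 4): 4² ≡ 16, rhs ≡ 1 → off.
(0, 16): 16² ≡ 37, rhs ≡ 37 → on.

1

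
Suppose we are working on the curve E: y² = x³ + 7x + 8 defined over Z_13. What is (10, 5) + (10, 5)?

(3, 11)

tangent at (10, 5): λ = (3·10² + 7)/(2·5) ≡ 8/10. 10⁻¹ ≡ 4 (mod 13), so λ ≡ 8·4 ≡ 6.
  x = λ² - 10 - 10 = 36 - 20 ≡ 3; y = λ·(10 - 3) - 5 ≡ 11. → (3, 11)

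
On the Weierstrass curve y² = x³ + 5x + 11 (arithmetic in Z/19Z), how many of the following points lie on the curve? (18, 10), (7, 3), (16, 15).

(18, 10): 10² ≡ 5, rhs ≡ 5 → on.
(7, 3): 3² ≡ 9, rhs ≡ 9 → on.
(16, 15): 15² ≡ 16, rhs ≡ 7 → off.

2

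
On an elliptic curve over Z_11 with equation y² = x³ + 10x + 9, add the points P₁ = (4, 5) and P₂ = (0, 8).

(4, 5) + (0, 8). λ = (8 - 5)/(0 - 4) ≡ 3/7 mod 11. 7⁻¹ ≡ 8 (mod 11), so λ ≡ 2.
  x = λ² - 4 - 0 = 4 - 4 ≡ 0; y = λ·(4 - 0) - 5 ≡ 3. → (0, 3)

(0, 3)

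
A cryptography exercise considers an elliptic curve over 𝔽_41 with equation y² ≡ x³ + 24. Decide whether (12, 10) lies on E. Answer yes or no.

no

y² = 10² ≡ 18; x³ + 0x + 24 = 1752 ≡ 30 (mod 41). 18 ≠ 30.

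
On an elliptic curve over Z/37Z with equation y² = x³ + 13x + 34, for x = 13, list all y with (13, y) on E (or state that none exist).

none

x³ + 13x + 34 = 2400 ≡ 32 (mod 37).
32 is a non-residue mod 37; no y exists.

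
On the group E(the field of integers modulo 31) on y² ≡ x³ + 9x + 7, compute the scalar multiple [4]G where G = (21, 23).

(16, 0)

Double-and-add on 4 = (100)₂. Start with G = (21, 23) for the leading 1-bit.
double: tangent at (21, 23): λ = (3·21² + 9)/(2·23) ≡ 30/15. 15⁻¹ ≡ 29 (mod 31), so λ ≡ 30·29 ≡ 2.
  x = λ² - 21 - 21 = 4 - 42 ≡ 24; y = λ·(21 - 24) - 23 ≡ 2. → (24, 2)
double: tangent at (24, 2): λ = (3·24² + 9)/(2·2) ≡ 1/4. 4⁻¹ ≡ 8 (mod 31) since 4·8 = 32 ≡ 1, so λ ≡ 1·8 ≡ 8.
  x = λ² - 24 - 24 = 64 - 48 ≡ 16; y = λ·(24 - 16) - 2 ≡ 0. → (16, 0)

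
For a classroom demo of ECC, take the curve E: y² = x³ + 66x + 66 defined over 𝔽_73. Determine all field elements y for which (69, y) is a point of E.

x³ + 66x + 66 = 333129 ≡ 30 (mod 73).
30 is a non-residue mod 73; no y exists.

none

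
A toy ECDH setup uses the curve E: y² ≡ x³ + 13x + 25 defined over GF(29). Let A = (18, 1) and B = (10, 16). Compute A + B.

(24, 3)

(18, 1) + (10, 16). λ = (16 - 1)/(10 - 18) ≡ 15/21 mod 29. 21⁻¹ ≡ 18 (mod 29), so λ ≡ 9.
  x = λ² - 18 - 10 = 81 - 28 ≡ 24; y = λ·(18 - 24) - 1 ≡ 3. → (24, 3)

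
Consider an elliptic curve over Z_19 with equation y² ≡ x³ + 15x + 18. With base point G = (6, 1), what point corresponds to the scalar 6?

Repeated addition: build up to 6G.
2G: tangent at (6, 1): λ = (3·6² + 15)/(2·1) ≡ 9/2. 2⁻¹ ≡ 10 (mod 19), so λ ≡ 9·10 ≡ 14.
  x = λ² - 6 - 6 = 196 - 12 ≡ 13; y = λ·(6 - 13) - 1 ≡ 15. → (13, 15)
3G: (13, 15) + (6, 1). λ = (1 - 15)/(6 - 13) ≡ 5/12 mod 19. 12⁻¹ ≡ 8 (mod 19), so λ ≡ 2.
  x = λ² - 13 - 6 = 4 - 19 ≡ 4; y = λ·(13 - 4) - 15 ≡ 3. → (4, 3)
4G: (4, 3) + (6, 1). λ = (1 - 3)/(6 - 4) ≡ 17/2 mod 19. 2⁻¹ ≡ 10 (mod 19) since 2·10 = 20 ≡ 1, so λ ≡ 18.
  x = λ² - 4 - 6 = 324 - 10 ≡ 10; y = λ·(4 - 10) - 3 ≡ 3. → (10, 3)
5G: (10, 3) + (6, 1). λ = (1 - 3)/(6 - 10) ≡ 17/15 mod 19. 15⁻¹ ≡ 14 (mod 19) since 15·14 = 210 ≡ 1, so λ ≡ 10.
  x = λ² - 10 - 6 = 100 - 16 ≡ 8; y = λ·(10 - 8) - 3 ≡ 17. → (8, 17)
6G: (8, 17) + (6, 1). λ = (1 - 17)/(6 - 8) ≡ 3/17 mod 19. 17⁻¹ ≡ 9 (mod 19) since 17·9 = 153 ≡ 1, so λ ≡ 8.
  x = λ² - 8 - 6 = 64 - 14 ≡ 12; y = λ·(8 - 12) - 17 ≡ 8. → (12, 8)

(12, 8)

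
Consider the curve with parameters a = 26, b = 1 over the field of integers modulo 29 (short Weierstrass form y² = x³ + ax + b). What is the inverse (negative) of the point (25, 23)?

-(25, 23) = (25, -23 mod 29) = (25, 6).

(25, 6)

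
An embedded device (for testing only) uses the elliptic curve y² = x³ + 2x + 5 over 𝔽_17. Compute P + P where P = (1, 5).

(11, 7)

tangent at (1, 5): λ = (3·1² + 2)/(2·5) ≡ 5/10. 10⁻¹ ≡ 12 (mod 17) since 10·12 = 120 ≡ 1, so λ ≡ 5·12 ≡ 9.
  x = λ² - 1 - 1 = 81 - 2 ≡ 11; y = λ·(1 - 11) - 5 ≡ 7. → (11, 7)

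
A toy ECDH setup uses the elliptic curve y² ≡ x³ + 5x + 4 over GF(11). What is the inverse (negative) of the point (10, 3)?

(10, 8)

-(10, 3) = (10, -3 mod 11) = (10, 8).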